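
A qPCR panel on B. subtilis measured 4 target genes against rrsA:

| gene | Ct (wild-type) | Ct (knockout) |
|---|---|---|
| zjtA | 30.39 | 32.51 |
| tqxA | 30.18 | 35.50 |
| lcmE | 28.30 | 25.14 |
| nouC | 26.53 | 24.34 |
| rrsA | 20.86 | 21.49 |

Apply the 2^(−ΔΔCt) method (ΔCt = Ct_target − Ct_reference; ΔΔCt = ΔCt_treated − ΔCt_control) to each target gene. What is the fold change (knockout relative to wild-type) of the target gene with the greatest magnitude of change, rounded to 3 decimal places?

0.039

zjtA: ΔΔCt = (32.51−21.49) − (30.39−20.86) = 11.02 − 9.53 = 1.49; fold change = 2^-1.49 = 0.356
tqxA: ΔΔCt = (35.50−21.49) − (30.18−20.86) = 14.01 − 9.32 = 4.69; fold change = 2^-4.69 = 0.039
lcmE: ΔΔCt = (25.14−21.49) − (28.30−20.86) = 3.65 − 7.44 = -3.79; fold change = 2^3.79 = 13.833
nouC: ΔΔCt = (24.34−21.49) − (26.53−20.86) = 2.85 − 5.67 = -2.82; fold change = 2^2.82 = 7.062
tqxA has the largest |ΔΔCt| = 4.69.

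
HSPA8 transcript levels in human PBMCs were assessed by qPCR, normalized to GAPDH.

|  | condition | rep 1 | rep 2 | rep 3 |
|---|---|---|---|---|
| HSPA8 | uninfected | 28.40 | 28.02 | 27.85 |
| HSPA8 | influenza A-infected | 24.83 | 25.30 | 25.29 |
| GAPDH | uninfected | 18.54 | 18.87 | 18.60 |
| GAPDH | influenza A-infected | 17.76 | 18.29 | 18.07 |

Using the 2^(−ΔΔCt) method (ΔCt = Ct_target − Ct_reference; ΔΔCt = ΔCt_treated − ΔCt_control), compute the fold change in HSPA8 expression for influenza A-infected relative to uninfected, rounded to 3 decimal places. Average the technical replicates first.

4.993

Mean Ct: HSPA8 uninfected 28.090; HSPA8 influenza A-infected 25.140; GAPDH uninfected 18.670; GAPDH influenza A-infected 18.040
ΔCt(uninfected) = 28.090 − 18.670 = 9.420
ΔCt(influenza A-infected) = 25.140 − 18.040 = 7.100
ΔΔCt = 7.100 − 9.420 = -2.320
Fold change = 2^(−(-2.320)) = 2^2.320 = 4.9933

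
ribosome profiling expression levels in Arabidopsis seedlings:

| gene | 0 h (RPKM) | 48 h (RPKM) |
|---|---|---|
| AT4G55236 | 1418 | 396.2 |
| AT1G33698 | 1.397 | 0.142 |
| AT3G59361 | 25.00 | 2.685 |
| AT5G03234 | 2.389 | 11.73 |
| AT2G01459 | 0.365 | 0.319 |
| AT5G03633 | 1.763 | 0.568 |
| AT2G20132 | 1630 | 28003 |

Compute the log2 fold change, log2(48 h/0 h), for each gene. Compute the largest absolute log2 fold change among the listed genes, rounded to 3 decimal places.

log2(396.2/1418) = -1.840  (AT4G55236)
log2(0.142/1.397) = -3.298  (AT1G33698)
log2(2.685/25.00) = -3.219  (AT3G59361)
log2(11.73/2.389) = 2.296  (AT5G03234)
log2(0.319/0.365) = -0.194  (AT2G01459)
log2(0.568/1.763) = -1.634  (AT5G03633)
log2(28003/1630) = 4.103  (AT2G20132)
The largest magnitude belongs to AT2G20132.

4.103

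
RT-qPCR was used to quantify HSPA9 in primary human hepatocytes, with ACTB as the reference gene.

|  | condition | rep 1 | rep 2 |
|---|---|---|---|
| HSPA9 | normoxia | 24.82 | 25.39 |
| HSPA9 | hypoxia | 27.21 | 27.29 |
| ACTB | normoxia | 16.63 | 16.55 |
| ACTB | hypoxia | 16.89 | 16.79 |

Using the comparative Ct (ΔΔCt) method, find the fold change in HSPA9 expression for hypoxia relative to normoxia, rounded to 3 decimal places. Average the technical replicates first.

0.269

Mean Ct: HSPA9 normoxia 25.105; HSPA9 hypoxia 27.250; ACTB normoxia 16.590; ACTB hypoxia 16.840
ΔCt(normoxia) = 25.105 − 16.590 = 8.515
ΔCt(hypoxia) = 27.250 − 16.840 = 10.410
ΔΔCt = 10.410 − 8.515 = 1.895
Fold change = 2^(−1.895) = 0.2689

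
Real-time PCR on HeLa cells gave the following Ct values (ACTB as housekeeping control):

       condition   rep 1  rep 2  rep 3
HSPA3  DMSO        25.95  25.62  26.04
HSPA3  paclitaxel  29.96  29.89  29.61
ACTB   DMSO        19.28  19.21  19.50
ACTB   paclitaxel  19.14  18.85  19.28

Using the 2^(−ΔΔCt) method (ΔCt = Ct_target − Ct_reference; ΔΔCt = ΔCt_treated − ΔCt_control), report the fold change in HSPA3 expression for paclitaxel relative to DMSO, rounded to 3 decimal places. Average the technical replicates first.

Mean Ct: HSPA3 DMSO 25.870; HSPA3 paclitaxel 29.820; ACTB DMSO 19.330; ACTB paclitaxel 19.090
ΔCt(DMSO) = 25.870 − 19.330 = 6.540
ΔCt(paclitaxel) = 29.820 − 19.090 = 10.730
ΔΔCt = 10.730 − 6.540 = 4.190
Fold change = 2^(−4.190) = 0.0548

0.055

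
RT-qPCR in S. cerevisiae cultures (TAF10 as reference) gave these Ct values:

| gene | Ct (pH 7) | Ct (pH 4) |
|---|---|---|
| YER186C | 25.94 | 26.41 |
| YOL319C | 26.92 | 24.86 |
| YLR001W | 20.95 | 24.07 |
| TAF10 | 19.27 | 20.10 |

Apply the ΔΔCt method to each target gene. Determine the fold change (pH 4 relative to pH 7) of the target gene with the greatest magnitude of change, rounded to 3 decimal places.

YER186C: ΔΔCt = (26.41−20.10) − (25.94−19.27) = 6.31 − 6.67 = -0.36; fold change = 2^0.36 = 1.283
YOL319C: ΔΔCt = (24.86−20.10) − (26.92−19.27) = 4.76 − 7.65 = -2.89; fold change = 2^2.89 = 7.413
YLR001W: ΔΔCt = (24.07−20.10) − (20.95−19.27) = 3.97 − 1.68 = 2.29; fold change = 2^-2.29 = 0.204
YOL319C has the largest |ΔΔCt| = 2.89.

7.413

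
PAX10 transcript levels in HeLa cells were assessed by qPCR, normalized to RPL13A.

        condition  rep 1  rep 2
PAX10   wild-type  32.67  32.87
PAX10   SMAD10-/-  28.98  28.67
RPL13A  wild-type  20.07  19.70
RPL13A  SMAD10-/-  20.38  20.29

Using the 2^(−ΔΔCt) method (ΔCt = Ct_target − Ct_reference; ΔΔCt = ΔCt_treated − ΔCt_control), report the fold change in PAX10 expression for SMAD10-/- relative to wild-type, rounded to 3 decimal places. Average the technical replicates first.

Mean Ct: PAX10 wild-type 32.770; PAX10 SMAD10-/- 28.825; RPL13A wild-type 19.885; RPL13A SMAD10-/- 20.335
ΔCt(wild-type) = 32.770 − 19.885 = 12.885
ΔCt(SMAD10-/-) = 28.825 − 20.335 = 8.490
ΔΔCt = 8.490 − 12.885 = -4.395
Fold change = 2^(−(-4.395)) = 2^4.395 = 21.0391

21.039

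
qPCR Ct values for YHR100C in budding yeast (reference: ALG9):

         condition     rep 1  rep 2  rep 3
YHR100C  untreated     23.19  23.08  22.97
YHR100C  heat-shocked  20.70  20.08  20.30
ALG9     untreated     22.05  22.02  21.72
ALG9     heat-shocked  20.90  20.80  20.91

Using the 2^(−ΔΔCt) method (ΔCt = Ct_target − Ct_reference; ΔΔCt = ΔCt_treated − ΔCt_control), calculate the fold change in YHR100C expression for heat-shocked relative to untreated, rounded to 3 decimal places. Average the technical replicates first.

3.160

Mean Ct: YHR100C untreated 23.080; YHR100C heat-shocked 20.360; ALG9 untreated 21.930; ALG9 heat-shocked 20.870
ΔCt(untreated) = 23.080 − 21.930 = 1.150
ΔCt(heat-shocked) = 20.360 − 20.870 = -0.510
ΔΔCt = -0.510 − 1.150 = -1.660
Fold change = 2^(−(-1.660)) = 2^1.660 = 3.1602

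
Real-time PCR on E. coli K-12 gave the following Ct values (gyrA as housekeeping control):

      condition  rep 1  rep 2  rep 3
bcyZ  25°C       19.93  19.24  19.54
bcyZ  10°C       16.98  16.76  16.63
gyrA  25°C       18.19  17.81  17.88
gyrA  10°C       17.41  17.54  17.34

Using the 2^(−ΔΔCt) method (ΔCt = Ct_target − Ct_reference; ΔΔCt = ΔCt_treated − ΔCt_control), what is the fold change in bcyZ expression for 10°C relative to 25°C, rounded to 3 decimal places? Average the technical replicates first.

Mean Ct: bcyZ 25°C 19.570; bcyZ 10°C 16.790; gyrA 25°C 17.960; gyrA 10°C 17.430
ΔCt(25°C) = 19.570 − 17.960 = 1.610
ΔCt(10°C) = 16.790 − 17.430 = -0.640
ΔΔCt = -0.640 − 1.610 = -2.250
Fold change = 2^(−(-2.250)) = 2^2.250 = 4.7568

4.757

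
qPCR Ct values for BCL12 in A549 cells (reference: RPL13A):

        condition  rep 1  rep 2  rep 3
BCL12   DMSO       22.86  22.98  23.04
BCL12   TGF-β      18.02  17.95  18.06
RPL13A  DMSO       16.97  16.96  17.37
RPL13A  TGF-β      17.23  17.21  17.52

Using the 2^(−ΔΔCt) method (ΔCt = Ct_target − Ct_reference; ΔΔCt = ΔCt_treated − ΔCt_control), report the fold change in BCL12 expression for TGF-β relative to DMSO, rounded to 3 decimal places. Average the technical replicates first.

36.002

Mean Ct: BCL12 DMSO 22.960; BCL12 TGF-β 18.010; RPL13A DMSO 17.100; RPL13A TGF-β 17.320
ΔCt(DMSO) = 22.960 − 17.100 = 5.860
ΔCt(TGF-β) = 18.010 − 17.320 = 0.690
ΔΔCt = 0.690 − 5.860 = -5.170
Fold change = 2^(−(-5.170)) = 2^5.170 = 36.0019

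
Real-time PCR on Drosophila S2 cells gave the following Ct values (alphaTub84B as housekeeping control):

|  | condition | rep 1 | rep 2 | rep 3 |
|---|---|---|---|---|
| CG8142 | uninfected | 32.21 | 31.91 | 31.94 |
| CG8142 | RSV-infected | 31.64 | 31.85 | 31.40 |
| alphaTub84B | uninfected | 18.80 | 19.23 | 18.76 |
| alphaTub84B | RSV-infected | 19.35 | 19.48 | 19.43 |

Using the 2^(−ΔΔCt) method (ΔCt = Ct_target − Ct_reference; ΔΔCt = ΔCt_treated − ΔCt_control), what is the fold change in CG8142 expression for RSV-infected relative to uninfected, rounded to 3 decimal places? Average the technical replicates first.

1.840

Mean Ct: CG8142 uninfected 32.020; CG8142 RSV-infected 31.630; alphaTub84B uninfected 18.930; alphaTub84B RSV-infected 19.420
ΔCt(uninfected) = 32.020 − 18.930 = 13.090
ΔCt(RSV-infected) = 31.630 − 19.420 = 12.210
ΔΔCt = 12.210 − 13.090 = -0.880
Fold change = 2^(−(-0.880)) = 2^0.880 = 1.8404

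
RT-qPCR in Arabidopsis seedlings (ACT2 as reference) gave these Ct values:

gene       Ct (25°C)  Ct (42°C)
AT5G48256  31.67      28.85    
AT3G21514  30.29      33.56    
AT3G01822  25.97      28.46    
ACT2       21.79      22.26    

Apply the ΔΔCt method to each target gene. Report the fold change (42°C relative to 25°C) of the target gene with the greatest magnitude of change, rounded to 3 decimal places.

AT5G48256: ΔΔCt = (28.85−22.26) − (31.67−21.79) = 6.59 − 9.88 = -3.29; fold change = 2^3.29 = 9.781
AT3G21514: ΔΔCt = (33.56−22.26) − (30.29−21.79) = 11.30 − 8.50 = 2.80; fold change = 2^-2.80 = 0.144
AT3G01822: ΔΔCt = (28.46−22.26) − (25.97−21.79) = 6.20 − 4.18 = 2.02; fold change = 2^-2.02 = 0.247
AT5G48256 has the largest |ΔΔCt| = 3.29.

9.781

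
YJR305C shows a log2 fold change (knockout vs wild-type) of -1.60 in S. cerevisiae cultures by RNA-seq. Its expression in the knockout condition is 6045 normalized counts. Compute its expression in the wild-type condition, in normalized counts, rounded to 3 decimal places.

Fold change = 2^(-1.60) = 0.3299
wild-type expression = 6045 / 0.3299 = 18325.013

18325.013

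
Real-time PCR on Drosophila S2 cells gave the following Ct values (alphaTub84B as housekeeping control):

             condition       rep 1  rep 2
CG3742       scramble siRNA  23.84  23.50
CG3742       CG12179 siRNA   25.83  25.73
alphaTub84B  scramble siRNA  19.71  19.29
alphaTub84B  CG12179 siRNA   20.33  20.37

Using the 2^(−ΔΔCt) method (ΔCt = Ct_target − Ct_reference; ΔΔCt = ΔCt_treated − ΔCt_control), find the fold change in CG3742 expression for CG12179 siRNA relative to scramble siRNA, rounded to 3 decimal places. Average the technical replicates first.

Mean Ct: CG3742 scramble siRNA 23.670; CG3742 CG12179 siRNA 25.780; alphaTub84B scramble siRNA 19.500; alphaTub84B CG12179 siRNA 20.350
ΔCt(scramble siRNA) = 23.670 − 19.500 = 4.170
ΔCt(CG12179 siRNA) = 25.780 − 20.350 = 5.430
ΔΔCt = 5.430 − 4.170 = 1.260
Fold change = 2^(−1.260) = 0.4175

0.418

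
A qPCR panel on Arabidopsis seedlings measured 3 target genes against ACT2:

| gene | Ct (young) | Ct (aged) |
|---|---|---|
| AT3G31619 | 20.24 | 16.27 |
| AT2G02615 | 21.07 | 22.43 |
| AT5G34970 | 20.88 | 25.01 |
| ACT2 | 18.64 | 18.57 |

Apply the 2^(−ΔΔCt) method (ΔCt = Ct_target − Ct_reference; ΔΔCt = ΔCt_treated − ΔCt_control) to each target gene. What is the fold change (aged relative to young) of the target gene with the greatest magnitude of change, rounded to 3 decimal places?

AT3G31619: ΔΔCt = (16.27−18.57) − (20.24−18.64) = -2.30 − 1.60 = -3.90; fold change = 2^3.90 = 14.929
AT2G02615: ΔΔCt = (22.43−18.57) − (21.07−18.64) = 3.86 − 2.43 = 1.43; fold change = 2^-1.43 = 0.371
AT5G34970: ΔΔCt = (25.01−18.57) − (20.88−18.64) = 6.44 − 2.24 = 4.20; fold change = 2^-4.20 = 0.054
AT5G34970 has the largest |ΔΔCt| = 4.20.

0.054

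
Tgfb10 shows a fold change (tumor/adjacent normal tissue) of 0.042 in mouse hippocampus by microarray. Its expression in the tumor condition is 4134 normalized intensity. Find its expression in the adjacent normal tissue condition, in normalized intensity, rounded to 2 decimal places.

adjacent normal tissue expression = 4134 / 0.042 = 98428.57

98428.57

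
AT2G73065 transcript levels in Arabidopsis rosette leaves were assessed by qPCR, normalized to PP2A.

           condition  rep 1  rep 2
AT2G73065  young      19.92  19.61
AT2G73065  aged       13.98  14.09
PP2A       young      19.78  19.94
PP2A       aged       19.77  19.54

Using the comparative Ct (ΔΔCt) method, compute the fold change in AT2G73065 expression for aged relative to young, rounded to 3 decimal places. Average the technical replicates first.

Mean Ct: AT2G73065 young 19.765; AT2G73065 aged 14.035; PP2A young 19.860; PP2A aged 19.655
ΔCt(young) = 19.765 − 19.860 = -0.095
ΔCt(aged) = 14.035 − 19.655 = -5.620
ΔΔCt = -5.620 − (-0.095) = -5.525
Fold change = 2^(−(-5.525)) = 2^5.525 = 46.0459

46.046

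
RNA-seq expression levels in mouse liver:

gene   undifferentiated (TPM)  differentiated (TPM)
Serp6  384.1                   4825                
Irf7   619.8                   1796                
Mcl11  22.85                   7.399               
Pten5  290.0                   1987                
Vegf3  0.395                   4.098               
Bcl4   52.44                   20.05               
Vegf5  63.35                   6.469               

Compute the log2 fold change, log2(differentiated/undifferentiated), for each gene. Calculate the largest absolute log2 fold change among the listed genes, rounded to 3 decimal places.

log2(4825/384.1) = 3.651  (Serp6)
log2(1796/619.8) = 1.535  (Irf7)
log2(7.399/22.85) = -1.627  (Mcl11)
log2(1987/290.0) = 2.776  (Pten5)
log2(4.098/0.395) = 3.375  (Vegf3)
log2(20.05/52.44) = -1.387  (Bcl4)
log2(6.469/63.35) = -3.292  (Vegf5)
The largest magnitude belongs to Serp6.

3.651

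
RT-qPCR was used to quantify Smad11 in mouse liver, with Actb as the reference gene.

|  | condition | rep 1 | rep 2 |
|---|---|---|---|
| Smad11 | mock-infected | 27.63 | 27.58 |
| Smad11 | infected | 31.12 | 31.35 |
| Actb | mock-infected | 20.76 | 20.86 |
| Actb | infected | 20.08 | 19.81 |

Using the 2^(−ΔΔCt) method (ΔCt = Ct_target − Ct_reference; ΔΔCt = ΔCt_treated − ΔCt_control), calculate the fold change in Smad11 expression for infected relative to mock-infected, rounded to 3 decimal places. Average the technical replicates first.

Mean Ct: Smad11 mock-infected 27.605; Smad11 infected 31.235; Actb mock-infected 20.810; Actb infected 19.945
ΔCt(mock-infected) = 27.605 − 20.810 = 6.795
ΔCt(infected) = 31.235 − 19.945 = 11.290
ΔΔCt = 11.290 − 6.795 = 4.495
Fold change = 2^(−4.495) = 0.0443

0.044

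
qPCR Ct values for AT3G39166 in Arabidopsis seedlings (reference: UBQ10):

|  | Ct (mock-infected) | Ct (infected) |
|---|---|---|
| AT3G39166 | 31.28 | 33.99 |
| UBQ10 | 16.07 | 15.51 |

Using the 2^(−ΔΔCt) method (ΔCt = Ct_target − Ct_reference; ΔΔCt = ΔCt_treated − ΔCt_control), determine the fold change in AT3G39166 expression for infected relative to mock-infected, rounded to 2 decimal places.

ΔCt(mock-infected) = 31.280 − 16.070 = 15.210
ΔCt(infected) = 33.990 − 15.510 = 18.480
ΔΔCt = 18.480 − 15.210 = 3.270
Fold change = 2^(−3.270) = 0.104

0.10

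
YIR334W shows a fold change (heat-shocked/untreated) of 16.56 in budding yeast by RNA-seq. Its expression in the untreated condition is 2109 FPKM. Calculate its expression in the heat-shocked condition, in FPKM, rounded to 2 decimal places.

34925.04

heat-shocked expression = 2109 × 16.56 = 34925.04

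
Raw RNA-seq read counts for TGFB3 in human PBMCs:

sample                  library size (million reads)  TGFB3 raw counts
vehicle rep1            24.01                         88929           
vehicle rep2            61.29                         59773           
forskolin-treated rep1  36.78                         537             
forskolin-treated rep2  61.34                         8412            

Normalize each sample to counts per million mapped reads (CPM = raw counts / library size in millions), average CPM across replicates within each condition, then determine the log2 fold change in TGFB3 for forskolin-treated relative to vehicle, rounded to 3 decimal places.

CPM(vehicle rep1) = 88929 / 24.01 = 3703.8317
CPM(vehicle rep2) = 59773 / 61.29 = 975.2488
CPM(forskolin-treated rep1) = 537 / 36.78 = 14.6003
CPM(forskolin-treated rep2) = 8412 / 61.34 = 137.1373
mean CPM(vehicle) = 2339.5403; mean CPM(forskolin-treated) = 75.8688
Fold change = 75.8688 / 2339.5403 = 0.03243
log2(0.03243) = -4.9466

-4.947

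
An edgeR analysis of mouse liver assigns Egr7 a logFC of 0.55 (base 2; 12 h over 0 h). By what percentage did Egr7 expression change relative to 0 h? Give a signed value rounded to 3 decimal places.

46.409%

Fold change = 2^(0.55) = 1.4641
Percent change = (FC − 1) × 100% = (1.4641 − 1) × 100 = 46.409%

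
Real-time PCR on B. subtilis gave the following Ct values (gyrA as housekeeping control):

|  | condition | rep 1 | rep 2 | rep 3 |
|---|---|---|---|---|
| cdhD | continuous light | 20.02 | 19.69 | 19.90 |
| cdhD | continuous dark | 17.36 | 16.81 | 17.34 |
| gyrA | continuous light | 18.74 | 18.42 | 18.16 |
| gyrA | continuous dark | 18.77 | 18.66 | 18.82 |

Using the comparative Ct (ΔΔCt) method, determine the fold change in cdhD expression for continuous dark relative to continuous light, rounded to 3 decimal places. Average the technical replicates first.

Mean Ct: cdhD continuous light 19.870; cdhD continuous dark 17.170; gyrA continuous light 18.440; gyrA continuous dark 18.750
ΔCt(continuous light) = 19.870 − 18.440 = 1.430
ΔCt(continuous dark) = 17.170 − 18.750 = -1.580
ΔΔCt = -1.580 − 1.430 = -3.010
Fold change = 2^(−(-3.010)) = 2^3.010 = 8.0556

8.056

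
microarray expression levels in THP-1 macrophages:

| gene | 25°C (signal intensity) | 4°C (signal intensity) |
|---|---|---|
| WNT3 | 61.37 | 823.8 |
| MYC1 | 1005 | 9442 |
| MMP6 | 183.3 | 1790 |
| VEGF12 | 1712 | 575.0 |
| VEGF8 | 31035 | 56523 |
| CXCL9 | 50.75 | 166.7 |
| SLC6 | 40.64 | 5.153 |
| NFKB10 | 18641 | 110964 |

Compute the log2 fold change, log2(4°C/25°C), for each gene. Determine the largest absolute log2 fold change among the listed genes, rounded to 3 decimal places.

log2(823.8/61.37) = 3.747  (WNT3)
log2(9442/1005) = 3.232  (MYC1)
log2(1790/183.3) = 3.288  (MMP6)
log2(575.0/1712) = -1.574  (VEGF12)
log2(56523/31035) = 0.865  (VEGF8)
log2(166.7/50.75) = 1.716  (CXCL9)
log2(5.153/40.64) = -2.979  (SLC6)
log2(110964/18641) = 2.574  (NFKB10)
The largest magnitude belongs to WNT3.

3.747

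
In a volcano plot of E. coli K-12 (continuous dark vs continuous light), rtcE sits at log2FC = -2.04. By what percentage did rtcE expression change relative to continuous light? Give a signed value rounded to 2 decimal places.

Fold change = 2^(-2.04) = 0.2432
Percent change = (FC − 1) × 100% = (0.2432 − 1) × 100 = -75.68%

-75.68%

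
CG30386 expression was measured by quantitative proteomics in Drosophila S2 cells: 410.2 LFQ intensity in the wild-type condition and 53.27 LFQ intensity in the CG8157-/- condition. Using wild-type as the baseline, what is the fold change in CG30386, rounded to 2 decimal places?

Fold change = 53.27 / 410.2 = 0.130
CG30386 is downregulated.

0.13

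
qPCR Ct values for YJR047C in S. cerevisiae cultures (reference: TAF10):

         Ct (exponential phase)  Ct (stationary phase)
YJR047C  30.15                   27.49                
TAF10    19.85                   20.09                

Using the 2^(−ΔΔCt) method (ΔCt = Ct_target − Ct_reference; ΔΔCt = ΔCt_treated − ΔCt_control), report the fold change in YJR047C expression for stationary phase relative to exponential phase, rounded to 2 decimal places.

ΔCt(exponential phase) = 30.150 − 19.850 = 10.300
ΔCt(stationary phase) = 27.490 − 20.090 = 7.400
ΔΔCt = 7.400 − 10.300 = -2.900
Fold change = 2^(−(-2.900)) = 2^2.900 = 7.464

7.46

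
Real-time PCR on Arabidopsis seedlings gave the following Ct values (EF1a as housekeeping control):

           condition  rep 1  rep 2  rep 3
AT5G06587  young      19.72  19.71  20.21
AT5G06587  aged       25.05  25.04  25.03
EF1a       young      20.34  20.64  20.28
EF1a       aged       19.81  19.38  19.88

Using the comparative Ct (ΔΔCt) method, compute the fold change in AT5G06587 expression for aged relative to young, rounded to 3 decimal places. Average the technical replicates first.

Mean Ct: AT5G06587 young 19.880; AT5G06587 aged 25.040; EF1a young 20.420; EF1a aged 19.690
ΔCt(young) = 19.880 − 20.420 = -0.540
ΔCt(aged) = 25.040 − 19.690 = 5.350
ΔΔCt = 5.350 − (-0.540) = 5.890
Fold change = 2^(−5.890) = 0.0169

0.017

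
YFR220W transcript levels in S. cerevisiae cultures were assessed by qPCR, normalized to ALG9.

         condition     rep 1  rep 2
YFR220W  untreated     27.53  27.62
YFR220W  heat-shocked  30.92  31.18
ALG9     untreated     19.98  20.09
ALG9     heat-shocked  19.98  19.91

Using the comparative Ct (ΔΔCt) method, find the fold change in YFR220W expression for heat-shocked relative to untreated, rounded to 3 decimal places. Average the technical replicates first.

0.084

Mean Ct: YFR220W untreated 27.575; YFR220W heat-shocked 31.050; ALG9 untreated 20.035; ALG9 heat-shocked 19.945
ΔCt(untreated) = 27.575 − 20.035 = 7.540
ΔCt(heat-shocked) = 31.050 − 19.945 = 11.105
ΔΔCt = 11.105 − 7.540 = 3.565
Fold change = 2^(−3.565) = 0.0845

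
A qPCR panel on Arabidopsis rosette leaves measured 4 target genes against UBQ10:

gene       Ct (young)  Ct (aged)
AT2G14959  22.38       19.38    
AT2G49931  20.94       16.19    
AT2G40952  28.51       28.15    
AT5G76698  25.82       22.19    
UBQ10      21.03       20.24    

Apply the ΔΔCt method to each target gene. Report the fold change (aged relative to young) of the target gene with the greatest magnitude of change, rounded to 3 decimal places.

AT2G14959: ΔΔCt = (19.38−20.24) − (22.38−21.03) = -0.86 − 1.35 = -2.21; fold change = 2^2.21 = 4.627
AT2G49931: ΔΔCt = (16.19−20.24) − (20.94−21.03) = -4.05 − (-0.09) = -3.96; fold change = 2^3.96 = 15.562
AT2G40952: ΔΔCt = (28.15−20.24) − (28.51−21.03) = 7.91 − 7.48 = 0.43; fold change = 2^-0.43 = 0.742
AT5G76698: ΔΔCt = (22.19−20.24) − (25.82−21.03) = 1.95 − 4.79 = -2.84; fold change = 2^2.84 = 7.160
AT2G49931 has the largest |ΔΔCt| = 3.96.

15.562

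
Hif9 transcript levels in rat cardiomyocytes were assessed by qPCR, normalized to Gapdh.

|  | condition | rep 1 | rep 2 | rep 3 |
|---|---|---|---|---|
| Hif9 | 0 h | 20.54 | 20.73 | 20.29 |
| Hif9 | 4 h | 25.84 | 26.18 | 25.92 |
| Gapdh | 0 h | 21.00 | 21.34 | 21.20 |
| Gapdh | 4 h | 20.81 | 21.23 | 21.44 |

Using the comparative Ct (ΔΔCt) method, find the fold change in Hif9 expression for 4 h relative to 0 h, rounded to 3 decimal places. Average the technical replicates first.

Mean Ct: Hif9 0 h 20.520; Hif9 4 h 25.980; Gapdh 0 h 21.180; Gapdh 4 h 21.160
ΔCt(0 h) = 20.520 − 21.180 = -0.660
ΔCt(4 h) = 25.980 − 21.160 = 4.820
ΔΔCt = 4.820 − (-0.660) = 5.480
Fold change = 2^(−5.480) = 0.0224

0.022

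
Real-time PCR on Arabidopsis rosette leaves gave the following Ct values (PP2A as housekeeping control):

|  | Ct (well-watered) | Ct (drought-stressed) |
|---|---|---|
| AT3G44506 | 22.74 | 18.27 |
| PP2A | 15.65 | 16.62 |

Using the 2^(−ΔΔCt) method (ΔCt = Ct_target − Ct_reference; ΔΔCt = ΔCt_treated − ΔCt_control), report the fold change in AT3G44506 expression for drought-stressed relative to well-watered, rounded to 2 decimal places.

43.41

ΔCt(well-watered) = 22.740 − 15.650 = 7.090
ΔCt(drought-stressed) = 18.270 − 16.620 = 1.650
ΔΔCt = 1.650 − 7.090 = -5.440
Fold change = 2^(−(-5.440)) = 2^5.440 = 43.411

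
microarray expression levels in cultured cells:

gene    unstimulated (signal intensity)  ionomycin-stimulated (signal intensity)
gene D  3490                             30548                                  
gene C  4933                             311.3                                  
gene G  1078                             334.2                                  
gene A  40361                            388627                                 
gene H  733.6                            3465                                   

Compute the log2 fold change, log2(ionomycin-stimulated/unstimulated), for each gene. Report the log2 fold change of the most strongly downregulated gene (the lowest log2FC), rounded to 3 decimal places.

-3.986

log2(30548/3490) = 3.130  (gene D)
log2(311.3/4933) = -3.986  (gene C)
log2(334.2/1078) = -1.690  (gene G)
log2(388627/40361) = 3.267  (gene A)
log2(3465/733.6) = 2.240  (gene H)
gene C is most strongly downregulated.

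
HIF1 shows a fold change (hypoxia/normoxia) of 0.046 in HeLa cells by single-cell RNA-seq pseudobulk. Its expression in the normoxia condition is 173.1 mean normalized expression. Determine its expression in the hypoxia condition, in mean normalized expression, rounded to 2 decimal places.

7.96

hypoxia expression = 173.1 × 0.046 = 7.96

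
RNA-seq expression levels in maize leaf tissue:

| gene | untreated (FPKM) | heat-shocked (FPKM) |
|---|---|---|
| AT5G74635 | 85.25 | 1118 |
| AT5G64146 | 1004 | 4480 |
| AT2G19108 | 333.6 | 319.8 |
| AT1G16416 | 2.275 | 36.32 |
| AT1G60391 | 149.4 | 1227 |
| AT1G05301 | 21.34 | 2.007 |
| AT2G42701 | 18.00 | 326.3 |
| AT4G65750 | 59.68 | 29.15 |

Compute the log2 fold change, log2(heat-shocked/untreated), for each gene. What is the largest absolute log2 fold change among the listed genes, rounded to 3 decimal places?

log2(1118/85.25) = 3.713  (AT5G74635)
log2(4480/1004) = 2.158  (AT5G64146)
log2(319.8/333.6) = -0.061  (AT2G19108)
log2(36.32/2.275) = 3.997  (AT1G16416)
log2(1227/149.4) = 3.038  (AT1G60391)
log2(2.007/21.34) = -3.410  (AT1G05301)
log2(326.3/18.00) = 4.180  (AT2G42701)
log2(29.15/59.68) = -1.034  (AT4G65750)
The largest magnitude belongs to AT2G42701.

4.180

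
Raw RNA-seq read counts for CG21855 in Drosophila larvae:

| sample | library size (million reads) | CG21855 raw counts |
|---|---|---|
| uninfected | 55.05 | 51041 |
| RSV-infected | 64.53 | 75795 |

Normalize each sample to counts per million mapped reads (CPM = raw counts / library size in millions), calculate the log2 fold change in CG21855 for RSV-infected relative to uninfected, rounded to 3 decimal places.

CPM(uninfected) = 51041 / 55.05 = 927.1753
CPM(RSV-infected) = 75795 / 64.53 = 1174.5700
Fold change = 1174.5700 / 927.1753 = 1.26683
log2(1.26683) = 0.3412

0.341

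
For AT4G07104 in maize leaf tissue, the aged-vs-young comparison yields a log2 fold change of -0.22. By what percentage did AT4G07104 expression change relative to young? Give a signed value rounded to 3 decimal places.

-14.143%

Fold change = 2^(-0.22) = 0.8586
Percent change = (FC − 1) × 100% = (0.8586 − 1) × 100 = -14.143%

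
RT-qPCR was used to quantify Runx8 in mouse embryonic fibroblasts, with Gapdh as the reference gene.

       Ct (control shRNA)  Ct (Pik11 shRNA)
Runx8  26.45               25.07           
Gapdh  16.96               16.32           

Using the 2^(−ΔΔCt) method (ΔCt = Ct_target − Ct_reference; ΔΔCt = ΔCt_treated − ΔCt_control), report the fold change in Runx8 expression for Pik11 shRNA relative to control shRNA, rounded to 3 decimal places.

1.670

ΔCt(control shRNA) = 26.450 − 16.960 = 9.490
ΔCt(Pik11 shRNA) = 25.070 − 16.320 = 8.750
ΔΔCt = 8.750 − 9.490 = -0.740
Fold change = 2^(−(-0.740)) = 2^0.740 = 1.6702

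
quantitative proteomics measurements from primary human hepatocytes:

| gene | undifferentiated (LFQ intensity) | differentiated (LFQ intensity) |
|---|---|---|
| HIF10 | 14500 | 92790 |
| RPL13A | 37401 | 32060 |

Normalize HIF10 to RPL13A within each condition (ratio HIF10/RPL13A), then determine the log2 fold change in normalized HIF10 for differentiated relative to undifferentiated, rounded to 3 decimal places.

2.900

HIF10/RPL13A (undifferentiated) = 14500 / 37401 = 0.38769
HIF10/RPL13A (differentiated) = 92790 / 32060 = 2.8943
Fold change = 2.8943 / 0.38769 = 7.4654
log2(7.4654) = 2.9002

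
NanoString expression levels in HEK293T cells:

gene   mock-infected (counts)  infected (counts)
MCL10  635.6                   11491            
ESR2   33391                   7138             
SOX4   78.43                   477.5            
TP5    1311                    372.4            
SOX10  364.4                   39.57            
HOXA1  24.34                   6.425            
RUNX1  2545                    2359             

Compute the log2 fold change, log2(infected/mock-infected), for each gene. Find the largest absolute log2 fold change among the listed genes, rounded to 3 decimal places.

4.176

log2(11491/635.6) = 4.176  (MCL10)
log2(7138/33391) = -2.226  (ESR2)
log2(477.5/78.43) = 2.606  (SOX4)
log2(372.4/1311) = -1.816  (TP5)
log2(39.57/364.4) = -3.203  (SOX10)
log2(6.425/24.34) = -1.922  (HOXA1)
log2(2359/2545) = -0.109  (RUNX1)
The largest magnitude belongs to MCL10.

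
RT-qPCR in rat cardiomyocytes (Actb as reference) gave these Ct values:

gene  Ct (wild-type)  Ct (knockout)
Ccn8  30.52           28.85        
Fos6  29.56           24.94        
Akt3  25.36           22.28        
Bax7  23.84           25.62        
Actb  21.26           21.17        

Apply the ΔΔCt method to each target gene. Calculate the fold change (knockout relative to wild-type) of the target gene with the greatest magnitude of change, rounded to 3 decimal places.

Ccn8: ΔΔCt = (28.85−21.17) − (30.52−21.26) = 7.68 − 9.26 = -1.58; fold change = 2^1.58 = 2.990
Fos6: ΔΔCt = (24.94−21.17) − (29.56−21.26) = 3.77 − 8.30 = -4.53; fold change = 2^4.53 = 23.103
Akt3: ΔΔCt = (22.28−21.17) − (25.36−21.26) = 1.11 − 4.10 = -2.99; fold change = 2^2.99 = 7.945
Bax7: ΔΔCt = (25.62−21.17) − (23.84−21.26) = 4.45 − 2.58 = 1.87; fold change = 2^-1.87 = 0.274
Fos6 has the largest |ΔΔCt| = 4.53.

23.103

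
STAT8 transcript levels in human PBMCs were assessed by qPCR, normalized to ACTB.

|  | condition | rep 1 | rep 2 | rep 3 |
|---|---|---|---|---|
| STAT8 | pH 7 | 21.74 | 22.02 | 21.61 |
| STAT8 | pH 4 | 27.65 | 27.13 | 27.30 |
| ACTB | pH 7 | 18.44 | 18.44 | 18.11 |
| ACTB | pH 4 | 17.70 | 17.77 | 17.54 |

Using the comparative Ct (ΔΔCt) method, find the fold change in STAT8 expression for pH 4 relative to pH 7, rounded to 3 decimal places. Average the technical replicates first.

Mean Ct: STAT8 pH 7 21.790; STAT8 pH 4 27.360; ACTB pH 7 18.330; ACTB pH 4 17.670
ΔCt(pH 7) = 21.790 − 18.330 = 3.460
ΔCt(pH 4) = 27.360 − 17.670 = 9.690
ΔΔCt = 9.690 − 3.460 = 6.230
Fold change = 2^(−6.230) = 0.0133

0.013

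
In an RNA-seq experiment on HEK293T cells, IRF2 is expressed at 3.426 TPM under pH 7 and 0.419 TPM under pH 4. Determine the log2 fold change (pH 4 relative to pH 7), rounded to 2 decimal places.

-3.03

Fold change = 0.419 / 3.426 = 0.1223
log2(0.1223) = -3.032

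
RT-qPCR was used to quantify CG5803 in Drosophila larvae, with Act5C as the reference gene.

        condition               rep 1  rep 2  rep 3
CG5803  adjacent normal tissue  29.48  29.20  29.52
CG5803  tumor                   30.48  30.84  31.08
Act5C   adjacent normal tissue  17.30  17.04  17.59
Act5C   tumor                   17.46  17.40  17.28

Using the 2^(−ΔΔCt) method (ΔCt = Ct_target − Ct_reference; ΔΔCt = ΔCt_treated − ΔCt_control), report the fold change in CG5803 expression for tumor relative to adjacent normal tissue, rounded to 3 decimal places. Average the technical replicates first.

0.398

Mean Ct: CG5803 adjacent normal tissue 29.400; CG5803 tumor 30.800; Act5C adjacent normal tissue 17.310; Act5C tumor 17.380
ΔCt(adjacent normal tissue) = 29.400 − 17.310 = 12.090
ΔCt(tumor) = 30.800 − 17.380 = 13.420
ΔΔCt = 13.420 − 12.090 = 1.330
Fold change = 2^(−1.330) = 0.3978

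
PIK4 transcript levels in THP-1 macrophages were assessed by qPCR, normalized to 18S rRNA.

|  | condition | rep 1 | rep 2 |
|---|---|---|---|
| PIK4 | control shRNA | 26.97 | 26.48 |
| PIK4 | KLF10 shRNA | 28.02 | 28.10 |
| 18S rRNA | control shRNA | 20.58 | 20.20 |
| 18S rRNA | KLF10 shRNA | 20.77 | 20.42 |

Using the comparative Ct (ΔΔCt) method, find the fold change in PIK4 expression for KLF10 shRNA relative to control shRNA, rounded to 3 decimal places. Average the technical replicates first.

Mean Ct: PIK4 control shRNA 26.725; PIK4 KLF10 shRNA 28.060; 18S rRNA control shRNA 20.390; 18S rRNA KLF10 shRNA 20.595
ΔCt(control shRNA) = 26.725 − 20.390 = 6.335
ΔCt(KLF10 shRNA) = 28.060 − 20.595 = 7.465
ΔΔCt = 7.465 − 6.335 = 1.130
Fold change = 2^(−1.130) = 0.4569

0.457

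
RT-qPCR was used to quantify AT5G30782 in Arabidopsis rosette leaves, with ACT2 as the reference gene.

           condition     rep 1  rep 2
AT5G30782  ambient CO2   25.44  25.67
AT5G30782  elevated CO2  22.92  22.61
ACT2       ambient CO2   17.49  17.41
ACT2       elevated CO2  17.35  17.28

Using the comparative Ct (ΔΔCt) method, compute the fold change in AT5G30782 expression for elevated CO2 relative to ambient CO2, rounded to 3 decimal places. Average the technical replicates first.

Mean Ct: AT5G30782 ambient CO2 25.555; AT5G30782 elevated CO2 22.765; ACT2 ambient CO2 17.450; ACT2 elevated CO2 17.315
ΔCt(ambient CO2) = 25.555 − 17.450 = 8.105
ΔCt(elevated CO2) = 22.765 − 17.315 = 5.450
ΔΔCt = 5.450 − 8.105 = -2.655
Fold change = 2^(−(-2.655)) = 2^2.655 = 6.2985

6.298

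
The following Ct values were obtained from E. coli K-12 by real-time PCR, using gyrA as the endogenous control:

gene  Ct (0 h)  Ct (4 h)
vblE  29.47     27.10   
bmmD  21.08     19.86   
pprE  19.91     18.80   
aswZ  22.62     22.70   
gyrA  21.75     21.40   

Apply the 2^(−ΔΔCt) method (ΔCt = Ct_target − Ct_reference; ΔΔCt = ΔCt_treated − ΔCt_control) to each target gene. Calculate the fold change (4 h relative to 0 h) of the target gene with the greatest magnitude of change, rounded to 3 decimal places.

vblE: ΔΔCt = (27.10−21.40) − (29.47−21.75) = 5.70 − 7.72 = -2.02; fold change = 2^2.02 = 4.056
bmmD: ΔΔCt = (19.86−21.40) − (21.08−21.75) = -1.54 − (-0.67) = -0.87; fold change = 2^0.87 = 1.828
pprE: ΔΔCt = (18.80−21.40) − (19.91−21.75) = -2.60 − (-1.84) = -0.76; fold change = 2^0.76 = 1.693
aswZ: ΔΔCt = (22.70−21.40) − (22.62−21.75) = 1.30 − 0.87 = 0.43; fold change = 2^-0.43 = 0.742
vblE has the largest |ΔΔCt| = 2.02.

4.056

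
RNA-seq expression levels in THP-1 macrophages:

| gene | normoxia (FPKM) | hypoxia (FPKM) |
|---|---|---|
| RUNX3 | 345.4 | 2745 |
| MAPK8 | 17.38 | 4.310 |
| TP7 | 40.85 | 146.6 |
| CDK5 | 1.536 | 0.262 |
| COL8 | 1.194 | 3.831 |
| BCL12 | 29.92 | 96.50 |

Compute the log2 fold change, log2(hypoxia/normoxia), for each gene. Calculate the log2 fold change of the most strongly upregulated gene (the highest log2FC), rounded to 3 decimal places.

log2(2745/345.4) = 2.990  (RUNX3)
log2(4.310/17.38) = -2.012  (MAPK8)
log2(146.6/40.85) = 1.843  (TP7)
log2(0.262/1.536) = -2.552  (CDK5)
log2(3.831/1.194) = 1.682  (COL8)
log2(96.50/29.92) = 1.689  (BCL12)
RUNX3 is most strongly upregulated.

2.990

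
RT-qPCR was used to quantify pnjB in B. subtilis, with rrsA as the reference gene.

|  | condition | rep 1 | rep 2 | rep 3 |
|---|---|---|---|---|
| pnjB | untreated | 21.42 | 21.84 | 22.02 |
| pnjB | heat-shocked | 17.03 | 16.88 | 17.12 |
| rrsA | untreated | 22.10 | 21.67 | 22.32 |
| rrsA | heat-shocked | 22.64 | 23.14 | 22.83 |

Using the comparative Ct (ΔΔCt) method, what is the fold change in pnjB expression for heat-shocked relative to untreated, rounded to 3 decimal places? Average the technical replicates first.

Mean Ct: pnjB untreated 21.760; pnjB heat-shocked 17.010; rrsA untreated 22.030; rrsA heat-shocked 22.870
ΔCt(untreated) = 21.760 − 22.030 = -0.270
ΔCt(heat-shocked) = 17.010 − 22.870 = -5.860
ΔΔCt = -5.860 − (-0.270) = -5.590
Fold change = 2^(−(-5.590)) = 2^5.590 = 48.1679

48.168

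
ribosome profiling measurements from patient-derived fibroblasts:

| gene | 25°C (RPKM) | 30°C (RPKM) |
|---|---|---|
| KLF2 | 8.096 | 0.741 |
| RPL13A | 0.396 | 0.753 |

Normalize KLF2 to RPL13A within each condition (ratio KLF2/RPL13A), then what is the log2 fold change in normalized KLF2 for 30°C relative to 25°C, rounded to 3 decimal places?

-4.377

KLF2/RPL13A (25°C) = 8.096 / 0.396 = 20.444
KLF2/RPL13A (30°C) = 0.741 / 0.753 = 0.98406
Fold change = 0.98406 / 20.444 = 0.0481
log2(0.0481) = -4.3768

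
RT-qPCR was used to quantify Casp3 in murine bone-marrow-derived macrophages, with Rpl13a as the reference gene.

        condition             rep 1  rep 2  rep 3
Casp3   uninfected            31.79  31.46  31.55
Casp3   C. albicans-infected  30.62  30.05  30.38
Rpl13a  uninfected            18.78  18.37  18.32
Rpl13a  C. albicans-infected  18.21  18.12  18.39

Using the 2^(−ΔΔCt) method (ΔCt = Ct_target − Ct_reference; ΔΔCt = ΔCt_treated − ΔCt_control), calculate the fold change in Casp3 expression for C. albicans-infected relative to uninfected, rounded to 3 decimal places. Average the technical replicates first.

Mean Ct: Casp3 uninfected 31.600; Casp3 C. albicans-infected 30.350; Rpl13a uninfected 18.490; Rpl13a C. albicans-infected 18.240
ΔCt(uninfected) = 31.600 − 18.490 = 13.110
ΔCt(C. albicans-infected) = 30.350 − 18.240 = 12.110
ΔΔCt = 12.110 − 13.110 = -1.000
Fold change = 2^(−(-1.000)) = 2^1.000 = 2.0000

2.000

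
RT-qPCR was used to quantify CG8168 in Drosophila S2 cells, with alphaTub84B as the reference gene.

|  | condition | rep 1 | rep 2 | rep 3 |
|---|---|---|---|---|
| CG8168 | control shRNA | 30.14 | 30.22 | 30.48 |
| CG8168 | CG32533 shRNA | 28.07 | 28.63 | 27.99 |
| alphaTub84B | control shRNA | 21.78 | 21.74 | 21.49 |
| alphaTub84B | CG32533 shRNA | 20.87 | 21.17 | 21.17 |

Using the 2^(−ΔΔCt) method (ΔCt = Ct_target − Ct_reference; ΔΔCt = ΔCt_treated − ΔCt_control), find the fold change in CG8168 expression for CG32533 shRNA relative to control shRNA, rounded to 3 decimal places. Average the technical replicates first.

Mean Ct: CG8168 control shRNA 30.280; CG8168 CG32533 shRNA 28.230; alphaTub84B control shRNA 21.670; alphaTub84B CG32533 shRNA 21.070
ΔCt(control shRNA) = 30.280 − 21.670 = 8.610
ΔCt(CG32533 shRNA) = 28.230 − 21.070 = 7.160
ΔΔCt = 7.160 − 8.610 = -1.450
Fold change = 2^(−(-1.450)) = 2^1.450 = 2.7321

2.732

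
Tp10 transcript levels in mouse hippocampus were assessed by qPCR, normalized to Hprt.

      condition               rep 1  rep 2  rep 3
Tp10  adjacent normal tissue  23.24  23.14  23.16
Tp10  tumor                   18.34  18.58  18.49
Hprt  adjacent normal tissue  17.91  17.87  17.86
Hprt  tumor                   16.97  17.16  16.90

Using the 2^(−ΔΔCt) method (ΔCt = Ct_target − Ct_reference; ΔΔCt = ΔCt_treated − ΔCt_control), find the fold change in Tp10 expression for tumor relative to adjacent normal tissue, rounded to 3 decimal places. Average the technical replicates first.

14.320

Mean Ct: Tp10 adjacent normal tissue 23.180; Tp10 tumor 18.470; Hprt adjacent normal tissue 17.880; Hprt tumor 17.010
ΔCt(adjacent normal tissue) = 23.180 − 17.880 = 5.300
ΔCt(tumor) = 18.470 − 17.010 = 1.460
ΔΔCt = 1.460 − 5.300 = -3.840
Fold change = 2^(−(-3.840)) = 2^3.840 = 14.3204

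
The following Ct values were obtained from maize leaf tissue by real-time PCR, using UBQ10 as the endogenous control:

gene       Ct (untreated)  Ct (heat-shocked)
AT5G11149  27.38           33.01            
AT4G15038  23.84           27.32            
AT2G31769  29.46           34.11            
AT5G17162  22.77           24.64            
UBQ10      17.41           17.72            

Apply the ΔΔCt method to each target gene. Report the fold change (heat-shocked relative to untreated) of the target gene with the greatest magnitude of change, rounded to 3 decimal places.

AT5G11149: ΔΔCt = (33.01−17.72) − (27.38−17.41) = 15.29 − 9.97 = 5.32; fold change = 2^-5.32 = 0.025
AT4G15038: ΔΔCt = (27.32−17.72) − (23.84−17.41) = 9.60 − 6.43 = 3.17; fold change = 2^-3.17 = 0.111
AT2G31769: ΔΔCt = (34.11−17.72) − (29.46−17.41) = 16.39 − 12.05 = 4.34; fold change = 2^-4.34 = 0.049
AT5G17162: ΔΔCt = (24.64−17.72) − (22.77−17.41) = 6.92 − 5.36 = 1.56; fold change = 2^-1.56 = 0.339
AT5G11149 has the largest |ΔΔCt| = 5.32.

0.025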